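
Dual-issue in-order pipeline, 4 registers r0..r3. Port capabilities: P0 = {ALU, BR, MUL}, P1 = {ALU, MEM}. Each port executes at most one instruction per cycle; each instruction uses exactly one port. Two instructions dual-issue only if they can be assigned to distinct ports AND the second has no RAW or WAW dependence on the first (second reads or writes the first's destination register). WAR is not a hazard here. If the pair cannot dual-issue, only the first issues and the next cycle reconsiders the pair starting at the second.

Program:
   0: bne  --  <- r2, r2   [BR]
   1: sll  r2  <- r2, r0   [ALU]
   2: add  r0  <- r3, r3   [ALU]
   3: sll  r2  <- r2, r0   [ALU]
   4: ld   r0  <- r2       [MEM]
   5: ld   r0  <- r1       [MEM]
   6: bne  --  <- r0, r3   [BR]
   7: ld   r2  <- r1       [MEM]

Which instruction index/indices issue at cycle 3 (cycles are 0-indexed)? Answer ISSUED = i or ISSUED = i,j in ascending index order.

ISSUED = 4

0. bne/sll @i0+i1  | dual
1. add @i2  | RAW r0
2. sll @i3  | RAW r2
3. ld @i4  | no-port MEM/MEM
4. ld @i5  | RAW r0
5. bne/ld @i6+i7  | dual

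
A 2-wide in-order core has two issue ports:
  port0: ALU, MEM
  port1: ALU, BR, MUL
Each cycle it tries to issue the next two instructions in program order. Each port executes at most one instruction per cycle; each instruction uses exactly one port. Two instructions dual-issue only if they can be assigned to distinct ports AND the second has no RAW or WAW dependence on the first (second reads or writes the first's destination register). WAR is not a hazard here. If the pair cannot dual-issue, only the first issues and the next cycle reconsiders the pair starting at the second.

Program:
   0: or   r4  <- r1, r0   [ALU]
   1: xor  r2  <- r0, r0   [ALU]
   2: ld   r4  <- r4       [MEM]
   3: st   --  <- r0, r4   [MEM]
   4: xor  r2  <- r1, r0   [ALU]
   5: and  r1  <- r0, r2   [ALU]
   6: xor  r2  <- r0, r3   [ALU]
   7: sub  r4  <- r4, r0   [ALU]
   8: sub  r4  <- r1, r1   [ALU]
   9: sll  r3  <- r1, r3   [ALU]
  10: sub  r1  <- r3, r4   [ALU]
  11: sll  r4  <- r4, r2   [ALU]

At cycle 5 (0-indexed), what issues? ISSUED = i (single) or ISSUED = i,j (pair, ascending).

  cy0 -> i0,i1 (or.ALU xor.ALU) 2-wide
  cy1 -> i2 (ld.MEM) no-port MEM/MEM
  cy2 -> i3,i4 (st.MEM xor.ALU) 2-wide
  cy3 -> i5,i6 (and.ALU xor.ALU) 2-wide
  cy4 -> i7 (sub.ALU) WAW r4
  cy5 -> i8,i9 (sub.ALU sll.ALU) 2-wide
  cy6 -> i10,i11 (sub.ALU sll.ALU) 2-wide

ISSUED = 8,9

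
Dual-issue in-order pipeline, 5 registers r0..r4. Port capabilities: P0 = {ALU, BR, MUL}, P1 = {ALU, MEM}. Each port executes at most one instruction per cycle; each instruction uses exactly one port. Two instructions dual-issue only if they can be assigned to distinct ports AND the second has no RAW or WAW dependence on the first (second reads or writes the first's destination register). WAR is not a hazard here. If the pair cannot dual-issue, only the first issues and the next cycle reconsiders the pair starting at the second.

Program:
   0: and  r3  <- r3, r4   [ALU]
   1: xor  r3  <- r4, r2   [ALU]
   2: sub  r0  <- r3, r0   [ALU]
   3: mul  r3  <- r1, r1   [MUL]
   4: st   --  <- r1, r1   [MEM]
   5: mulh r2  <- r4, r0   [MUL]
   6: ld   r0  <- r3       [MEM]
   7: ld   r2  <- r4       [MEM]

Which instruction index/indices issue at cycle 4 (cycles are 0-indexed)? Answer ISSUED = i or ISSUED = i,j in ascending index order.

#0 head=0: and.ALU i0 WAW r3
#1 head=1: xor.ALU i1 RAW r3
#2 head=2: sub.ALU+mul.MUL i2+i3 2-wide
#3 head=4: st.MEM+mulh.MUL i4+i5 2-wide
#4 head=6: ld.MEM i6 no-port MEM/MEM
#5 head=7: ld.MEM i7 tail

ISSUED = 6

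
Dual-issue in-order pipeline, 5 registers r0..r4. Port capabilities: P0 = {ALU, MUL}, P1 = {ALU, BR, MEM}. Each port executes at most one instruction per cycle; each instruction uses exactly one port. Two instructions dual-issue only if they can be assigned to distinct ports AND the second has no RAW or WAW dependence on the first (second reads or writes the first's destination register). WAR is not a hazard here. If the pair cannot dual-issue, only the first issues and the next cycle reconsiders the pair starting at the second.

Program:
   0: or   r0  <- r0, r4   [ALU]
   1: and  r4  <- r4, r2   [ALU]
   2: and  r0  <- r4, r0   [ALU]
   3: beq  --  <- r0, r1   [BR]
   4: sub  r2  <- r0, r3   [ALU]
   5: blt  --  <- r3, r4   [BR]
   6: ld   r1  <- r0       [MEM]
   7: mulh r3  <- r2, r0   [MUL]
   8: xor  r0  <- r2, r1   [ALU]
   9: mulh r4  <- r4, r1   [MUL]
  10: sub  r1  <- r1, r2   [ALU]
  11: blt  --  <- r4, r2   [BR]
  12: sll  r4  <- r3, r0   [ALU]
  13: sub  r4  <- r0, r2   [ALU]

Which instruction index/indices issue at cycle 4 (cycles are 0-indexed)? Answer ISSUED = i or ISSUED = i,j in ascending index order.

ISSUED = 6,7

c0: i0/i1 or.ALU+and.ALU  dual
c1: i2 and.ALU  RAW r0
c2: i3/i4 beq.BR+sub.ALU  dual
c3: i5 blt.BR  no-port BR/MEM
c4: i6/i7 ld.MEM+mulh.MUL  dual
c5: i8/i9 xor.ALU+mulh.MUL  dual
c6: i10/i11 sub.ALU+blt.BR  dual
c7: i12 sll.ALU  WAW r4
c8: i13 sub.ALU  tail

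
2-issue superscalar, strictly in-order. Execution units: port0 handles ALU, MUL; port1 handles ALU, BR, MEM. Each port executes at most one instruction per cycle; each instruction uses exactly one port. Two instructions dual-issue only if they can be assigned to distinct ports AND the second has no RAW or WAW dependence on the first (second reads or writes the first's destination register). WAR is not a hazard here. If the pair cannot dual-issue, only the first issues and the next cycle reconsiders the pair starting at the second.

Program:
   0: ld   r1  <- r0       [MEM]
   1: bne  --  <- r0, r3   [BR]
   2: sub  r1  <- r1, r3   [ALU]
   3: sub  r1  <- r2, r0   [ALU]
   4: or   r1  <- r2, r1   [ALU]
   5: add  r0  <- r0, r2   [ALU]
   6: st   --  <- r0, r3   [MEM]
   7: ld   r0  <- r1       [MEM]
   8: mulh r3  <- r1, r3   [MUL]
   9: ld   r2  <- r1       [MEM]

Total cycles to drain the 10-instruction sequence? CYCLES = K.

#0 head=0: ld.MEM i0 no-port MEM/BR
#1 head=1: bne.BR sub.ALU i1,i2 2-wide
#2 head=3: sub.ALU i3 RAW+WAW r1
#3 head=4: or.ALU add.ALU i4,i5 2-wide
#4 head=6: st.MEM i6 no-port MEM/MEM
#5 head=7: ld.MEM mulh.MUL i7,i8 2-wide
#6 head=9: ld.MEM i9 tail

CYCLES = 7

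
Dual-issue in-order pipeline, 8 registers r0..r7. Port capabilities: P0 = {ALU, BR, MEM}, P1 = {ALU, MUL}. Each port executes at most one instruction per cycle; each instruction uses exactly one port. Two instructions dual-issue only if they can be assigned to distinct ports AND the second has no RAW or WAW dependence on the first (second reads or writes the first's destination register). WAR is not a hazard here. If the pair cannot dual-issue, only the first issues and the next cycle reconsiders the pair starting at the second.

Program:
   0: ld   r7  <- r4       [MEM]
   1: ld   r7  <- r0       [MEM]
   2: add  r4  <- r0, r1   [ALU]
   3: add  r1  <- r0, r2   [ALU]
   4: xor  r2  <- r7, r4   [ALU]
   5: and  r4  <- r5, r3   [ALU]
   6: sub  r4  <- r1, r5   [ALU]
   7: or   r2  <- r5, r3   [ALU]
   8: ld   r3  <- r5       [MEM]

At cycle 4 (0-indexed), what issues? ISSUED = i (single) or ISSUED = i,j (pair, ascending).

0. ld.MEM @i0  | no-port MEM/MEM
1. ld.MEM+add.ALU @i1&i2  | 2-wide
2. add.ALU+xor.ALU @i3&i4  | 2-wide
3. and.ALU @i5  | WAW r4
4. sub.ALU+or.ALU @i6&i7  | 2-wide
5. ld.MEM @i8  | tail

ISSUED = 6,7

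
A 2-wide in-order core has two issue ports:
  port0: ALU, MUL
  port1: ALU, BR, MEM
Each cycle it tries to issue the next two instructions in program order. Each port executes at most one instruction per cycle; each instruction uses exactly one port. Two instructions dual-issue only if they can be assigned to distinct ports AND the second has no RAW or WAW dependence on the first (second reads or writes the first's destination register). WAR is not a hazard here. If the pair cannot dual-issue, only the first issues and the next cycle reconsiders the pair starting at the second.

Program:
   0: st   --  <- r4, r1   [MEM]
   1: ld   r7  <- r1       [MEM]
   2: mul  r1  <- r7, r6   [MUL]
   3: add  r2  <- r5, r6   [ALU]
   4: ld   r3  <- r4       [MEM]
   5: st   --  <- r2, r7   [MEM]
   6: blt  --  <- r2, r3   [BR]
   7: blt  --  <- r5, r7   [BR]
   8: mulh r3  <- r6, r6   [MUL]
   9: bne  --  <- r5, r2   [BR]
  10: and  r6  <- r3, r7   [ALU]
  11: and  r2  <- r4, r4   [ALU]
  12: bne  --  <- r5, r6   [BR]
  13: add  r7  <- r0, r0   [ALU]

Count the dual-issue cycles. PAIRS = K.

c0: i0 st.MEM  no-port MEM/MEM
c1: i1 ld.MEM  RAW r7
c2: i2+i3 mul.MUL/add.ALU  dual
c3: i4 ld.MEM  no-port MEM/MEM
c4: i5 st.MEM  no-port MEM/BR
c5: i6 blt.BR  no-port BR/BR
c6: i7+i8 blt.BR/mulh.MUL  dual
c7: i9+i10 bne.BR/and.ALU  dual
c8: i11+i12 and.ALU/bne.BR  dual
c9: i13 add.ALU  tail

PAIRS = 4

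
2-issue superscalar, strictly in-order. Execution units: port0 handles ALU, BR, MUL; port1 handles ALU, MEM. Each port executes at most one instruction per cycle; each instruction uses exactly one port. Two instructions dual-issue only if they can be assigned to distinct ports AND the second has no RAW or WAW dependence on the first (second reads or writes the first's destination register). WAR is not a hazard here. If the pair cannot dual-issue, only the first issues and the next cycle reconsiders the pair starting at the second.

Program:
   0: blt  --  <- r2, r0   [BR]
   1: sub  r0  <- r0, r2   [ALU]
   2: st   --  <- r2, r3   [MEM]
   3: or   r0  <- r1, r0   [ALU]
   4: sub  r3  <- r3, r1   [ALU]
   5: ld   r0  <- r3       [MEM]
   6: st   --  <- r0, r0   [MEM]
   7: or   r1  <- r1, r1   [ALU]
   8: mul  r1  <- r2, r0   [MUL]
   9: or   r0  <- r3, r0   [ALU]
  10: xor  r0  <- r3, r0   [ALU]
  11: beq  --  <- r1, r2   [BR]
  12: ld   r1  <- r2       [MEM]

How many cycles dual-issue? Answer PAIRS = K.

[0] i0+i1  blt sub  -- dual
[1] i2+i3  st or  -- dual
[2] i4  sub  -- RAW r3
[3] i5  ld  -- no-port MEM/MEM
[4] i6+i7  st or  -- dual
[5] i8+i9  mul or  -- dual
[6] i10+i11  xor beq  -- dual
[7] i12  ld  -- tail

PAIRS = 5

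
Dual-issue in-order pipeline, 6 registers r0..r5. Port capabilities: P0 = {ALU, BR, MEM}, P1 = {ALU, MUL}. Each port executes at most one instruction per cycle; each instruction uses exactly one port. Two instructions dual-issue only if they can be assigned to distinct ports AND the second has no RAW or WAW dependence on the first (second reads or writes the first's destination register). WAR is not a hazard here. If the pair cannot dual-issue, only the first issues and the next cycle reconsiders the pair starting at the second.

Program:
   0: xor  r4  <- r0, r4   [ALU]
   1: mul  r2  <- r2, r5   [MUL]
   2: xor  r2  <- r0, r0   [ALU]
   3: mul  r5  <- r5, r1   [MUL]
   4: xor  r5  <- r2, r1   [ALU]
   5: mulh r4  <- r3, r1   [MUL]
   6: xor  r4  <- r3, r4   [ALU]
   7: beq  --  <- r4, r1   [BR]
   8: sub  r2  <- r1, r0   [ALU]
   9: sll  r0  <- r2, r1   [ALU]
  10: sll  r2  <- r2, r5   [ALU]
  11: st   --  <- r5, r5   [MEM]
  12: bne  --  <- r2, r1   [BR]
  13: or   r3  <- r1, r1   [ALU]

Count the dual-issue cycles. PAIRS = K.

t=0 i0&i1:xor.ALU;mul.MUL ; pair
t=1 i2&i3:xor.ALU;mul.MUL ; pair
t=2 i4&i5:xor.ALU;mulh.MUL ; pair
t=3 i6:xor.ALU ; RAW r4
t=4 i7&i8:beq.BR;sub.ALU ; pair
t=5 i9&i10:sll.ALU;sll.ALU ; pair
t=6 i11:st.MEM ; no-port MEM/BR
t=7 i12&i13:bne.BR;or.ALU ; pair

PAIRS = 6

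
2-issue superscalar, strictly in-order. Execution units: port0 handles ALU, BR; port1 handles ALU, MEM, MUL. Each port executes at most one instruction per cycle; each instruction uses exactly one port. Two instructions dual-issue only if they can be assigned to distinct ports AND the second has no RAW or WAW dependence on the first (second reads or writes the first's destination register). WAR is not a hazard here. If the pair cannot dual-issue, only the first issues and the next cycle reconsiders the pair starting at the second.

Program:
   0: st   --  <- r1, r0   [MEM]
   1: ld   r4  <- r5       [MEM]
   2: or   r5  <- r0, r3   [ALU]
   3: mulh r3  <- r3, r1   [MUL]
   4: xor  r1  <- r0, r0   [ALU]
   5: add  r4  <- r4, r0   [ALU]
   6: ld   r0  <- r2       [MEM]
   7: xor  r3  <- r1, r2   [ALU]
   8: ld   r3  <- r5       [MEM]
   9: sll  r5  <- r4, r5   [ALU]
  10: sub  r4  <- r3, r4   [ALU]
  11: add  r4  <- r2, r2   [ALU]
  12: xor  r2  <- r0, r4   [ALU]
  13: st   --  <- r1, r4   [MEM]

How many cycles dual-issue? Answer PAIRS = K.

t=0 i0:st.MEM ; no-port MEM/MEM
t=1 i1+i2:ld.MEM+or.ALU ; 2-wide
t=2 i3+i4:mulh.MUL+xor.ALU ; 2-wide
t=3 i5+i6:add.ALU+ld.MEM ; 2-wide
t=4 i7:xor.ALU ; WAW r3
t=5 i8+i9:ld.MEM+sll.ALU ; 2-wide
t=6 i10:sub.ALU ; WAW r4
t=7 i11:add.ALU ; RAW r4
t=8 i12+i13:xor.ALU+st.MEM ; 2-wide

PAIRS = 5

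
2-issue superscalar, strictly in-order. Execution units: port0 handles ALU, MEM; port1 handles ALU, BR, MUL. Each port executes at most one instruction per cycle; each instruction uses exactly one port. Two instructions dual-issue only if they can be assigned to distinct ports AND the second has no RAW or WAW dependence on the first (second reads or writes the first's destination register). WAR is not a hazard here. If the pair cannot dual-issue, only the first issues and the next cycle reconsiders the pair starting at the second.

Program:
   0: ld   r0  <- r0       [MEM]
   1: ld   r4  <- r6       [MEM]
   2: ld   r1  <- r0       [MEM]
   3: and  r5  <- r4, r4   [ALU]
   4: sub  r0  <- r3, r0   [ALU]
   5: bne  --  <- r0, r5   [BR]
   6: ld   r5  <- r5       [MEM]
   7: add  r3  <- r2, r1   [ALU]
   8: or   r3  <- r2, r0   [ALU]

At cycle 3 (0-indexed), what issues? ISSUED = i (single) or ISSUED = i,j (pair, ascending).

t=0 i0:ld ; no-port MEM/MEM
t=1 i1:ld ; no-port MEM/MEM
t=2 i2,i3:ld;and ; pair
t=3 i4:sub ; RAW r0
t=4 i5,i6:bne;ld ; pair
t=5 i7:add ; WAW r3
t=6 i8:or ; tail

ISSUED = 4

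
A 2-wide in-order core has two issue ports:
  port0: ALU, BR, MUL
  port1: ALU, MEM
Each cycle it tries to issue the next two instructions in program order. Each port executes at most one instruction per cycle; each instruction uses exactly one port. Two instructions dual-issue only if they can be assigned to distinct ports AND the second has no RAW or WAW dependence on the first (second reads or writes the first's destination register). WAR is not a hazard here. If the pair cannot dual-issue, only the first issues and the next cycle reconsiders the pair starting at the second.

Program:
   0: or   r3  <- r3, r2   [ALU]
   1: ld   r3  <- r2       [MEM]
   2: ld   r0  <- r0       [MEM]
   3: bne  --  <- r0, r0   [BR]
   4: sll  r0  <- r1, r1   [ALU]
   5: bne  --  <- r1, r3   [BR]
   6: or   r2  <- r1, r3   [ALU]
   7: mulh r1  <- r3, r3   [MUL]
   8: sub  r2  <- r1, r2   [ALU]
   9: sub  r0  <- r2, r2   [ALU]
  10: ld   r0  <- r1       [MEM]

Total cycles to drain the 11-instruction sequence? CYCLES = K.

CYCLES = 9

c0: i0 or.ALU  WAW r3
c1: i1 ld.MEM  no-port MEM/MEM
c2: i2 ld.MEM  RAW r0
c3: i3/i4 bne.BR sll.ALU  2-wide
c4: i5/i6 bne.BR or.ALU  2-wide
c5: i7 mulh.MUL  RAW r1
c6: i8 sub.ALU  RAW r2
c7: i9 sub.ALU  WAW r0
c8: i10 ld.MEM  tail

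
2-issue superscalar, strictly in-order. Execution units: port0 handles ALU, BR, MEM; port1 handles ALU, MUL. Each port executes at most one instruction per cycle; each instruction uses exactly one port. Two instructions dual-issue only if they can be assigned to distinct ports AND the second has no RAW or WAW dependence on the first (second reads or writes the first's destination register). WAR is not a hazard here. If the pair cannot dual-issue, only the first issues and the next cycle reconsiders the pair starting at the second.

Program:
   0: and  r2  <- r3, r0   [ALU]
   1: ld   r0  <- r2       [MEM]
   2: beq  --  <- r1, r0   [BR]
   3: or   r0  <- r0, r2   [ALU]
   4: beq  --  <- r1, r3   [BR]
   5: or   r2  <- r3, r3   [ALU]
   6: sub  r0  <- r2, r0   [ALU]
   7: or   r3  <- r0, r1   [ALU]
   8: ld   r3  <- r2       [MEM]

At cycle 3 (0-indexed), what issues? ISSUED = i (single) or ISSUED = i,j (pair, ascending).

  cy0 -> i0 (and.ALU) RAW r2
  cy1 -> i1 (ld.MEM) no-port MEM/BR
  cy2 -> i2+i3 (beq.BR/or.ALU) 2-wide
  cy3 -> i4+i5 (beq.BR/or.ALU) 2-wide
  cy4 -> i6 (sub.ALU) RAW r0
  cy5 -> i7 (or.ALU) WAW r3
  cy6 -> i8 (ld.MEM) tail

ISSUED = 4,5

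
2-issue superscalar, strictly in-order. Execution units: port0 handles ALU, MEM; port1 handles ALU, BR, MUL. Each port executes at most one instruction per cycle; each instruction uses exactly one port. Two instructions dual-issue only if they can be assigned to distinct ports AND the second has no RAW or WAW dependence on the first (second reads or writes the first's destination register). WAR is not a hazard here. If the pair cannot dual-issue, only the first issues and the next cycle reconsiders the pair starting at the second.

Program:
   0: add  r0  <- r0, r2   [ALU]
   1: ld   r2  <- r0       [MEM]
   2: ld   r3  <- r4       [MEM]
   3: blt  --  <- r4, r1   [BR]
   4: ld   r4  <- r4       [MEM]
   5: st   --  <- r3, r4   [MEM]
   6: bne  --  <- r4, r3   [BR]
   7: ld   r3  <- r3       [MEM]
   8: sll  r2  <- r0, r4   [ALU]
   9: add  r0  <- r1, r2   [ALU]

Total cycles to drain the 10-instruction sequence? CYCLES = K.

CYCLES = 7

c0: i0 add  RAW r0
c1: i1 ld  no-port MEM/MEM
c2: i2+i3 ld/blt  pair
c3: i4 ld  no-port MEM/MEM
c4: i5+i6 st/bne  pair
c5: i7+i8 ld/sll  pair
c6: i9 add  tail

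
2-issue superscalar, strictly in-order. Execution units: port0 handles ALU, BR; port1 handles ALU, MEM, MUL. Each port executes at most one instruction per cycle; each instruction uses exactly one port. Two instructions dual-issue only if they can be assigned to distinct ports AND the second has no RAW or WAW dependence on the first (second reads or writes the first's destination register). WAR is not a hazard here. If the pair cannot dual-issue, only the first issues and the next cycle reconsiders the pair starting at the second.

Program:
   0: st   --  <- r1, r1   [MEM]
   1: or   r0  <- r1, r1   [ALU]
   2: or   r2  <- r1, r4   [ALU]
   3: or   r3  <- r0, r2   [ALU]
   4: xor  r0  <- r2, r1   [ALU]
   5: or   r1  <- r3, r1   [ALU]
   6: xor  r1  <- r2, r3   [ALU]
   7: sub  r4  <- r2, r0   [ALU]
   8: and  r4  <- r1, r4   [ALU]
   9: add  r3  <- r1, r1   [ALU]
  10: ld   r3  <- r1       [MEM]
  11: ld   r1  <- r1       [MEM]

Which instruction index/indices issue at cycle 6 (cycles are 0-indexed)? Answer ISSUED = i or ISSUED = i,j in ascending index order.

0. st.MEM;or.ALU @i0&i1  | 2-wide
1. or.ALU @i2  | RAW r2
2. or.ALU;xor.ALU @i3&i4  | 2-wide
3. or.ALU @i5  | WAW r1
4. xor.ALU;sub.ALU @i6&i7  | 2-wide
5. and.ALU;add.ALU @i8&i9  | 2-wide
6. ld.MEM @i10  | no-port MEM/MEM
7. ld.MEM @i11  | tail

ISSUED = 10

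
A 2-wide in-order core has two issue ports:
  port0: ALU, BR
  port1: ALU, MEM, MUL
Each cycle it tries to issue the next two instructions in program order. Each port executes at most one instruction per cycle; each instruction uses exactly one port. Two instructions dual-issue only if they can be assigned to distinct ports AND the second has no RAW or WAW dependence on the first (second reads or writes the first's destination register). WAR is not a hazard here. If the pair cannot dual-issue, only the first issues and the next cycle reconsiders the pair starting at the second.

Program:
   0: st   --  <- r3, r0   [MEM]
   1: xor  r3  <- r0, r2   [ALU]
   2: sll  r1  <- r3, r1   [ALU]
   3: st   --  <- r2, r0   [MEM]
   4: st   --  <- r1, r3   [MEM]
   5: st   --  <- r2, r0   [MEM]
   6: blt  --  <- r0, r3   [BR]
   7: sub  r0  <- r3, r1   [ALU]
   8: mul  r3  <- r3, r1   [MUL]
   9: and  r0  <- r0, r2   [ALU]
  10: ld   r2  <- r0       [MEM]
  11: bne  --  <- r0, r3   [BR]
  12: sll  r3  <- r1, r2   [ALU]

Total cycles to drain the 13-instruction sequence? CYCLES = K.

#0 head=0: st xor i0/i1 dual
#1 head=2: sll st i2/i3 dual
#2 head=4: st i4 no-port MEM/MEM
#3 head=5: st blt i5/i6 dual
#4 head=7: sub mul i7/i8 dual
#5 head=9: and i9 RAW r0
#6 head=10: ld bne i10/i11 dual
#7 head=12: sll i12 tail

CYCLES = 8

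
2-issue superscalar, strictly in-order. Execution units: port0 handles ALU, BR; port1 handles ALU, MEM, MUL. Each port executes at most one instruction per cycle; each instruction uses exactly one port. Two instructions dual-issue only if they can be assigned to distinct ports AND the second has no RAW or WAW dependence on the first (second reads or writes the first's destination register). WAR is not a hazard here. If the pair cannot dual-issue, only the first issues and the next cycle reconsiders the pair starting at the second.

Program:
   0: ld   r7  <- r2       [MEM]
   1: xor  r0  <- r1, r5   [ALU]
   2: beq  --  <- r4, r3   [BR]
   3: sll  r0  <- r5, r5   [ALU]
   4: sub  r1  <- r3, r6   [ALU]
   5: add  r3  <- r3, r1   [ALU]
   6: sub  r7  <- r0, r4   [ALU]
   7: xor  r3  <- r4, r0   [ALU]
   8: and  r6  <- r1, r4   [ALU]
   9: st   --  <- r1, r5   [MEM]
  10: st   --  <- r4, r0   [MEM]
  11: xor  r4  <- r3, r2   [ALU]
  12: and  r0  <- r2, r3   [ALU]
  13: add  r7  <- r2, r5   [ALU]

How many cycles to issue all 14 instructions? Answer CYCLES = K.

#0 head=0: ld.MEM/xor.ALU i0/i1 2-wide
#1 head=2: beq.BR/sll.ALU i2/i3 2-wide
#2 head=4: sub.ALU i4 RAW r1
#3 head=5: add.ALU/sub.ALU i5/i6 2-wide
#4 head=7: xor.ALU/and.ALU i7/i8 2-wide
#5 head=9: st.MEM i9 no-port MEM/MEM
#6 head=10: st.MEM/xor.ALU i10/i11 2-wide
#7 head=12: and.ALU/add.ALU i12/i13 2-wide

CYCLES = 8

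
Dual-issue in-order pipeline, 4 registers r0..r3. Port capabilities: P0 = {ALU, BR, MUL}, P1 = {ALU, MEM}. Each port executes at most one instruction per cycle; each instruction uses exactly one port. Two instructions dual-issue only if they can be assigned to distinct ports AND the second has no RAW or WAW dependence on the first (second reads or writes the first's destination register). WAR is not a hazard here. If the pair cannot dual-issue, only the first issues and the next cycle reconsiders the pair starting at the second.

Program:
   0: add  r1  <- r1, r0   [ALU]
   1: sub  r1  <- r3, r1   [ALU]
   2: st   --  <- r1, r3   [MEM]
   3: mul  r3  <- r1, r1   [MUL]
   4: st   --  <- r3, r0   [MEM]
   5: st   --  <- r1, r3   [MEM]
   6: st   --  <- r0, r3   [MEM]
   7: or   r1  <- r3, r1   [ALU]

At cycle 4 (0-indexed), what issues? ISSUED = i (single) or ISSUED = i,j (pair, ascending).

0. add @i0  | RAW+WAW r1
1. sub @i1  | RAW r1
2. st;mul @i2+i3  | 2-wide
3. st @i4  | no-port MEM/MEM
4. st @i5  | no-port MEM/MEM
5. st;or @i6+i7  | 2-wide

ISSUED = 5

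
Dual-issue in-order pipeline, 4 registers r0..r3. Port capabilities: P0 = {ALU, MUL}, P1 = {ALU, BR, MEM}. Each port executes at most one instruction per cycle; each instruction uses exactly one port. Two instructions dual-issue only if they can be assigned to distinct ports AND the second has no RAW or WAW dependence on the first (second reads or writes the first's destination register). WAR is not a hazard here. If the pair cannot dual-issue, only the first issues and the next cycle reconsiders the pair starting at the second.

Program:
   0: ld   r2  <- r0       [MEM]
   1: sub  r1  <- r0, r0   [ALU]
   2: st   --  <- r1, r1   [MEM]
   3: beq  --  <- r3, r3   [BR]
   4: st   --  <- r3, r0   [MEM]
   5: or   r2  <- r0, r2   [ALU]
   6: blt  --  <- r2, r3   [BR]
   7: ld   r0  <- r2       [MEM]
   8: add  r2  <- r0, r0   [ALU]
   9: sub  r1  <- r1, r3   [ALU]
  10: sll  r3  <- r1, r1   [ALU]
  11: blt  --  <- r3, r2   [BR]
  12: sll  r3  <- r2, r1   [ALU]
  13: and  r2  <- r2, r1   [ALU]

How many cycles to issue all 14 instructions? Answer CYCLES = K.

  cy0 -> i0+i1 (ld/sub) pair
  cy1 -> i2 (st) no-port MEM/BR
  cy2 -> i3 (beq) no-port BR/MEM
  cy3 -> i4+i5 (st/or) pair
  cy4 -> i6 (blt) no-port BR/MEM
  cy5 -> i7 (ld) RAW r0
  cy6 -> i8+i9 (add/sub) pair
  cy7 -> i10 (sll) RAW r3
  cy8 -> i11+i12 (blt/sll) pair
  cy9 -> i13 (and) tail

CYCLES = 10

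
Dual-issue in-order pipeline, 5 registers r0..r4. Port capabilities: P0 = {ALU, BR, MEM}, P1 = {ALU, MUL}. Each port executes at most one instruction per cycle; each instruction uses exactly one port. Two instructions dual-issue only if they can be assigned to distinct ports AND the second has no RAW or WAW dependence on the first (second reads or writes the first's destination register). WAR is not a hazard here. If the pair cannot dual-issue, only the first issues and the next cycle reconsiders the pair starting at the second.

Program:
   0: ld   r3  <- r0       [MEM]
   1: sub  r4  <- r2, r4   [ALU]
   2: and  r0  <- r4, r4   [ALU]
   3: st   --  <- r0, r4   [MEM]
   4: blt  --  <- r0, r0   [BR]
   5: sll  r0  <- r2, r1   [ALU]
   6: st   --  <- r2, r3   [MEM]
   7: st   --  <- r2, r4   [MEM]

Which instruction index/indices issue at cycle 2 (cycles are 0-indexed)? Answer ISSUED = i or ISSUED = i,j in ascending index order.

ISSUED = 3

0. ld.MEM;sub.ALU @i0&i1  | 2-wide
1. and.ALU @i2  | RAW r0
2. st.MEM @i3  | no-port MEM/BR
3. blt.BR;sll.ALU @i4&i5  | 2-wide
4. st.MEM @i6  | no-port MEM/MEM
5. st.MEM @i7  | tail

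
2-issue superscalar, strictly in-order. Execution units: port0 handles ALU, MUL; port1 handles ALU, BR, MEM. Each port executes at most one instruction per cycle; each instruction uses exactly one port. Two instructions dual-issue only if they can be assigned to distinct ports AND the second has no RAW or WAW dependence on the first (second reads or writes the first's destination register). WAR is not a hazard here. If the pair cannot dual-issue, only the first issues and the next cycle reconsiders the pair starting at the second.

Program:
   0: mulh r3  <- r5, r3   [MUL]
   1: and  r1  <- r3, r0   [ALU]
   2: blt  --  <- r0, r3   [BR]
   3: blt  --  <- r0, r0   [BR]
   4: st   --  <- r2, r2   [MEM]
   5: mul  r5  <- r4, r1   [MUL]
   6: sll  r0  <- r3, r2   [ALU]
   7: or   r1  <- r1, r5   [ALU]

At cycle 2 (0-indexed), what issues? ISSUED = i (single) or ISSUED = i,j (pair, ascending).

0. mulh.MUL @i0  | RAW r3
1. and.ALU blt.BR @i1/i2  | 2-wide
2. blt.BR @i3  | no-port BR/MEM
3. st.MEM mul.MUL @i4/i5  | 2-wide
4. sll.ALU or.ALU @i6/i7  | 2-wide

ISSUED = 3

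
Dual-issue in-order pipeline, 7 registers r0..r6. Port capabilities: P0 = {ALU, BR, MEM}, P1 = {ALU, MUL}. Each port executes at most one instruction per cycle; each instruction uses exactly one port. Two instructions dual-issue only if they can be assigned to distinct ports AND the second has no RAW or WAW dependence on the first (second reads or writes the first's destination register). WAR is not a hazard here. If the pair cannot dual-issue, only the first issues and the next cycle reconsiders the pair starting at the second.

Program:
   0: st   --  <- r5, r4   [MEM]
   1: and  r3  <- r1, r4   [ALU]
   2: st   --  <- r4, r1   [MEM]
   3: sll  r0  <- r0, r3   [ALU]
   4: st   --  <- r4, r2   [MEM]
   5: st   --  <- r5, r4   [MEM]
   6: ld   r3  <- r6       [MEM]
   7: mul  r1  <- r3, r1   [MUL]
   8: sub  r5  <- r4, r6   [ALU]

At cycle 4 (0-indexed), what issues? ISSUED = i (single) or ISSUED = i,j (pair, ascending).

ISSUED = 6

0. st.MEM+and.ALU @i0+i1  | 2-wide
1. st.MEM+sll.ALU @i2+i3  | 2-wide
2. st.MEM @i4  | no-port MEM/MEM
3. st.MEM @i5  | no-port MEM/MEM
4. ld.MEM @i6  | RAW r3
5. mul.MUL+sub.ALU @i7+i8  | 2-wide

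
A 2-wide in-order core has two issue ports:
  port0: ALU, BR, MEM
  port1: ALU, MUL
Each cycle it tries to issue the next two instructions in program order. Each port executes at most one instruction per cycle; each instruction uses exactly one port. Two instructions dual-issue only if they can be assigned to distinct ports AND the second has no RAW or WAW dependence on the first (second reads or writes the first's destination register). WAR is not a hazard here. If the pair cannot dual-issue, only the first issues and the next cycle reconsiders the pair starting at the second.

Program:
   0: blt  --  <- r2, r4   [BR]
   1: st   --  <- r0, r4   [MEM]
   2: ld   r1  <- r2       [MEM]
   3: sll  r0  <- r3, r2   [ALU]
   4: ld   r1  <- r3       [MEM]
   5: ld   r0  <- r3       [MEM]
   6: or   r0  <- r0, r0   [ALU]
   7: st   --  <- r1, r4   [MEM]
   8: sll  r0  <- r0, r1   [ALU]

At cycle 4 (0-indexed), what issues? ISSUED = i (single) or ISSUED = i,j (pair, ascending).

ISSUED = 5

  cy0 -> i0 (blt.BR) no-port BR/MEM
  cy1 -> i1 (st.MEM) no-port MEM/MEM
  cy2 -> i2,i3 (ld.MEM sll.ALU) dual
  cy3 -> i4 (ld.MEM) no-port MEM/MEM
  cy4 -> i5 (ld.MEM) RAW+WAW r0
  cy5 -> i6,i7 (or.ALU st.MEM) dual
  cy6 -> i8 (sll.ALU) tail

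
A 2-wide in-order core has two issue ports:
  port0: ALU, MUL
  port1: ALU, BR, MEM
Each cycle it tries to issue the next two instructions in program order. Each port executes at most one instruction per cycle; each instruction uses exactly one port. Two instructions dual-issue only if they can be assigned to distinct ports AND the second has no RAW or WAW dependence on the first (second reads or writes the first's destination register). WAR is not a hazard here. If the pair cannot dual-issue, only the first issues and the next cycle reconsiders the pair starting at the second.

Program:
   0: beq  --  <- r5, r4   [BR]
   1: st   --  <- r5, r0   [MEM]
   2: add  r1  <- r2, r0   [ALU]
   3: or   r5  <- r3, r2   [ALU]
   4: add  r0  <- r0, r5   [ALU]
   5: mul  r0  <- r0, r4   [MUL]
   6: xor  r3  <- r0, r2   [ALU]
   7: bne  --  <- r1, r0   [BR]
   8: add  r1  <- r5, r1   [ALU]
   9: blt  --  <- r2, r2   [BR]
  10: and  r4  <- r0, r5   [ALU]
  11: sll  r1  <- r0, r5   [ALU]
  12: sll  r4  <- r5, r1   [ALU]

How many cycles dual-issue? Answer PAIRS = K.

c0: i0 beq  no-port BR/MEM
c1: i1&i2 st add  pair
c2: i3 or  RAW r5
c3: i4 add  RAW+WAW r0
c4: i5 mul  RAW r0
c5: i6&i7 xor bne  pair
c6: i8&i9 add blt  pair
c7: i10&i11 and sll  pair
c8: i12 sll  tail

PAIRS = 4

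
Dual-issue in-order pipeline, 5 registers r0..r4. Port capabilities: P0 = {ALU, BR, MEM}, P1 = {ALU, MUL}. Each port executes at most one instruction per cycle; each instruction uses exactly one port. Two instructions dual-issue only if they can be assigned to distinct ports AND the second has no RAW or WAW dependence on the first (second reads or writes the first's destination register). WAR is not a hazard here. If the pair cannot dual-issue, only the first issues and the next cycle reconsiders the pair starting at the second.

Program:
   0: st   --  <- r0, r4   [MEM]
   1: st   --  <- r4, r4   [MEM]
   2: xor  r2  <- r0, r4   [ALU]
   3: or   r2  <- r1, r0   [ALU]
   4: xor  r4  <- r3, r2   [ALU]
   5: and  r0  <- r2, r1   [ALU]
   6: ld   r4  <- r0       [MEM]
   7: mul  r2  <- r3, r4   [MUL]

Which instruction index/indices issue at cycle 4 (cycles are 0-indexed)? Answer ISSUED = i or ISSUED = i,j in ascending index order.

[0] i0  st  -- no-port MEM/MEM
[1] i1+i2  st;xor  -- pair
[2] i3  or  -- RAW r2
[3] i4+i5  xor;and  -- pair
[4] i6  ld  -- RAW r4
[5] i7  mul  -- tail

ISSUED = 6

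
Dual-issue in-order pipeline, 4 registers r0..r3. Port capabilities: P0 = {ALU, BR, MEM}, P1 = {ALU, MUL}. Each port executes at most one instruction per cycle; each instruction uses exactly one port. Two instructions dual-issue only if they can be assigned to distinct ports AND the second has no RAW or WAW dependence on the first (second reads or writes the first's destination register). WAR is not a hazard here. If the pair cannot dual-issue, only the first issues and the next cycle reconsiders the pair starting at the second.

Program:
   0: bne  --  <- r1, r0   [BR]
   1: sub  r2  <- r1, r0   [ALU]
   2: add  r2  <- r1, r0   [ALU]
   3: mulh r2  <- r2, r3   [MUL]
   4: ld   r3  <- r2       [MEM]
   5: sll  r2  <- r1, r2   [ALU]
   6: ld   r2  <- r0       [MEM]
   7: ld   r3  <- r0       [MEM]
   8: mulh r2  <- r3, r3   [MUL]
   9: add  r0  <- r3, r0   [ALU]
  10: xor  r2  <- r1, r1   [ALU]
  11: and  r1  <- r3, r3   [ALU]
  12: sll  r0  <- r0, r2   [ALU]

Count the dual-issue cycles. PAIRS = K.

[0] i0,i1  bne.BR+sub.ALU  -- dual
[1] i2  add.ALU  -- RAW+WAW r2
[2] i3  mulh.MUL  -- RAW r2
[3] i4,i5  ld.MEM+sll.ALU  -- dual
[4] i6  ld.MEM  -- no-port MEM/MEM
[5] i7  ld.MEM  -- RAW r3
[6] i8,i9  mulh.MUL+add.ALU  -- dual
[7] i10,i11  xor.ALU+and.ALU  -- dual
[8] i12  sll.ALU  -- tail

PAIRS = 4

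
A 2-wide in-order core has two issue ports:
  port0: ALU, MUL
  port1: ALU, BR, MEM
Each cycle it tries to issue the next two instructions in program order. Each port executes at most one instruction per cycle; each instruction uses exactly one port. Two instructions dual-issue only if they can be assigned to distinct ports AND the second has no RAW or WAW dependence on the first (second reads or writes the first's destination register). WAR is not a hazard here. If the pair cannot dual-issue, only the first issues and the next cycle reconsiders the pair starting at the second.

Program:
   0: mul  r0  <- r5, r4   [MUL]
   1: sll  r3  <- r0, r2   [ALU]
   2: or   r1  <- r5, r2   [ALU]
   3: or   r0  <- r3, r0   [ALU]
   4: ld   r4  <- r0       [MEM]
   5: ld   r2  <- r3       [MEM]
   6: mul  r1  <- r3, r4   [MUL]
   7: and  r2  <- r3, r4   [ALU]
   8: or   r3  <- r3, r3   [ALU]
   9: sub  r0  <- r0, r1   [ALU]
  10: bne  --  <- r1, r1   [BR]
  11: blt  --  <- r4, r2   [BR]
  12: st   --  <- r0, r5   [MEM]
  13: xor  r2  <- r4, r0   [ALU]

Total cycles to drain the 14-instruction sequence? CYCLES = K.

CYCLES = 9

t=0 i0:mul.MUL ; RAW r0
t=1 i1/i2:sll.ALU+or.ALU ; dual
t=2 i3:or.ALU ; RAW r0
t=3 i4:ld.MEM ; no-port MEM/MEM
t=4 i5/i6:ld.MEM+mul.MUL ; dual
t=5 i7/i8:and.ALU+or.ALU ; dual
t=6 i9/i10:sub.ALU+bne.BR ; dual
t=7 i11:blt.BR ; no-port BR/MEM
t=8 i12/i13:st.MEM+xor.ALU ; dual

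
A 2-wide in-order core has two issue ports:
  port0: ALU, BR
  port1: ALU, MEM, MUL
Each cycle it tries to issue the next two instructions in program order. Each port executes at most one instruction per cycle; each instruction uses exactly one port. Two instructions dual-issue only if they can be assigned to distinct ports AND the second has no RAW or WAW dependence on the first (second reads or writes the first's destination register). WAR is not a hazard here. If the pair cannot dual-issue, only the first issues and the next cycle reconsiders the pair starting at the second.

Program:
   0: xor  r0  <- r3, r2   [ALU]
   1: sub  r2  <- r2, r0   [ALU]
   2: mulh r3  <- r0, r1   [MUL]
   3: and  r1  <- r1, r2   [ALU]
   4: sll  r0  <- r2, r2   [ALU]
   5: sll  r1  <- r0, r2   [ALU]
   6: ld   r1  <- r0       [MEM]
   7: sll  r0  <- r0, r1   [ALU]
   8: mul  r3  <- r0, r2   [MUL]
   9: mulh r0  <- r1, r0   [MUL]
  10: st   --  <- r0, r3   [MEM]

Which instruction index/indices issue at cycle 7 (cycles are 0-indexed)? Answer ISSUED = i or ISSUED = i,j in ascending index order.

[0] i0  xor  -- RAW r0
[1] i1/i2  sub/mulh  -- 2-wide
[2] i3/i4  and/sll  -- 2-wide
[3] i5  sll  -- WAW r1
[4] i6  ld  -- RAW r1
[5] i7  sll  -- RAW r0
[6] i8  mul  -- no-port MUL/MUL
[7] i9  mulh  -- no-port MUL/MEM
[8] i10  st  -- tail

ISSUED = 9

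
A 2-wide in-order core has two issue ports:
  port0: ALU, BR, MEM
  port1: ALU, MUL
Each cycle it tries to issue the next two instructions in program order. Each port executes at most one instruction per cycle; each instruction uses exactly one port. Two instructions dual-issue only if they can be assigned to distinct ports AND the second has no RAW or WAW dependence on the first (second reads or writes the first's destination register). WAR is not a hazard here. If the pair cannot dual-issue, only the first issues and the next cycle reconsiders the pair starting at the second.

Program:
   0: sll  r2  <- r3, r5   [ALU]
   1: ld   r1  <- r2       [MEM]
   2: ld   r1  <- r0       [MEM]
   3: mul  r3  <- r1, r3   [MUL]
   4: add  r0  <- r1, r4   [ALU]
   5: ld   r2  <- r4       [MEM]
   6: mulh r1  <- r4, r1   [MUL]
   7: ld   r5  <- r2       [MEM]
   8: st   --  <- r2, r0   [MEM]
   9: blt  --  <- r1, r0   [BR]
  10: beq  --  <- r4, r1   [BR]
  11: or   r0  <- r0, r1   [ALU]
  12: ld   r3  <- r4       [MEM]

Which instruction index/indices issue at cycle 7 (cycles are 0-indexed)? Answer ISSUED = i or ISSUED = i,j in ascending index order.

ISSUED = 9

  cy0 -> i0 (sll.ALU) RAW r2
  cy1 -> i1 (ld.MEM) no-port MEM/MEM
  cy2 -> i2 (ld.MEM) RAW r1
  cy3 -> i3+i4 (mul.MUL+add.ALU) 2-wide
  cy4 -> i5+i6 (ld.MEM+mulh.MUL) 2-wide
  cy5 -> i7 (ld.MEM) no-port MEM/MEM
  cy6 -> i8 (st.MEM) no-port MEM/BR
  cy7 -> i9 (blt.BR) no-port BR/BR
  cy8 -> i10+i11 (beq.BR+or.ALU) 2-wide
  cy9 -> i12 (ld.MEM) tail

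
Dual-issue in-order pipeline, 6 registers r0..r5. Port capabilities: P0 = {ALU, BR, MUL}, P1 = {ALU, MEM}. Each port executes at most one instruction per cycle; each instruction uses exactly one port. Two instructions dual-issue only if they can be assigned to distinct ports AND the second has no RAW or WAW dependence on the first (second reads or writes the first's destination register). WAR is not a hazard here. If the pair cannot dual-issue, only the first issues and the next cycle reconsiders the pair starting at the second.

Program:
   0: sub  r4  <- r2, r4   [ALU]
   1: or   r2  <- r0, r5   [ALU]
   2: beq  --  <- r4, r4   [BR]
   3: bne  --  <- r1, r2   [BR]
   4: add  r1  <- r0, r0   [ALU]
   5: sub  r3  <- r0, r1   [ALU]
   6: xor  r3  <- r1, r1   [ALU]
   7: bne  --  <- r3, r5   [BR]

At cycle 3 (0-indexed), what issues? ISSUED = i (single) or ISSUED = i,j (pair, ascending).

ISSUED = 5

0. sub.ALU/or.ALU @i0+i1  | pair
1. beq.BR @i2  | no-port BR/BR
2. bne.BR/add.ALU @i3+i4  | pair
3. sub.ALU @i5  | WAW r3
4. xor.ALU @i6  | RAW r3
5. bne.BR @i7  | tail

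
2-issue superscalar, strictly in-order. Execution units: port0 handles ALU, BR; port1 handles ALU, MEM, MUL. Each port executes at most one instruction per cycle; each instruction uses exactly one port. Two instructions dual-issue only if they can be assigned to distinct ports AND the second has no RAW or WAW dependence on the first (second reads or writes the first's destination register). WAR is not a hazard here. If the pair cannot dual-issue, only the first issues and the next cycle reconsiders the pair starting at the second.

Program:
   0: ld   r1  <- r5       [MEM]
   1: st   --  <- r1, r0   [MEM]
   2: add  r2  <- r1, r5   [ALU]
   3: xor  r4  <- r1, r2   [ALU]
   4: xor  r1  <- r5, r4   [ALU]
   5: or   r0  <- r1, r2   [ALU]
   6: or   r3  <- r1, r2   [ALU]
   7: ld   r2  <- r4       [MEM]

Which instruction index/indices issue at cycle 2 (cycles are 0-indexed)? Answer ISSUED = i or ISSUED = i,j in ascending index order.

c0: i0 ld  no-port MEM/MEM
c1: i1+i2 st+add  dual
c2: i3 xor  RAW r4
c3: i4 xor  RAW r1
c4: i5+i6 or+or  dual
c5: i7 ld  tail

ISSUED = 3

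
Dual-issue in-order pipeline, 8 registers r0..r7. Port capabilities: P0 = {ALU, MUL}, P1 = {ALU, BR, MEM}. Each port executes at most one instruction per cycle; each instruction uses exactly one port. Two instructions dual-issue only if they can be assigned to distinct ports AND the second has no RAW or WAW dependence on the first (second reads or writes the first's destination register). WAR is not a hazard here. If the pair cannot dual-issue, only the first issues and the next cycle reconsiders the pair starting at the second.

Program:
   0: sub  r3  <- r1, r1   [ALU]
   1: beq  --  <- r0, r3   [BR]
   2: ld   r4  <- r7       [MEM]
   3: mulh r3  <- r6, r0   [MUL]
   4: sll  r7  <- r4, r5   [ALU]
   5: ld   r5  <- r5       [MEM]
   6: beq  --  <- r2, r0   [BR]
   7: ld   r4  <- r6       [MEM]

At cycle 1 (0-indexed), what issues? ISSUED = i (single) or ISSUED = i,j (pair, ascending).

t=0 i0:sub ; RAW r3
t=1 i1:beq ; no-port BR/MEM
t=2 i2&i3:ld+mulh ; dual
t=3 i4&i5:sll+ld ; dual
t=4 i6:beq ; no-port BR/MEM
t=5 i7:ld ; tail

ISSUED = 1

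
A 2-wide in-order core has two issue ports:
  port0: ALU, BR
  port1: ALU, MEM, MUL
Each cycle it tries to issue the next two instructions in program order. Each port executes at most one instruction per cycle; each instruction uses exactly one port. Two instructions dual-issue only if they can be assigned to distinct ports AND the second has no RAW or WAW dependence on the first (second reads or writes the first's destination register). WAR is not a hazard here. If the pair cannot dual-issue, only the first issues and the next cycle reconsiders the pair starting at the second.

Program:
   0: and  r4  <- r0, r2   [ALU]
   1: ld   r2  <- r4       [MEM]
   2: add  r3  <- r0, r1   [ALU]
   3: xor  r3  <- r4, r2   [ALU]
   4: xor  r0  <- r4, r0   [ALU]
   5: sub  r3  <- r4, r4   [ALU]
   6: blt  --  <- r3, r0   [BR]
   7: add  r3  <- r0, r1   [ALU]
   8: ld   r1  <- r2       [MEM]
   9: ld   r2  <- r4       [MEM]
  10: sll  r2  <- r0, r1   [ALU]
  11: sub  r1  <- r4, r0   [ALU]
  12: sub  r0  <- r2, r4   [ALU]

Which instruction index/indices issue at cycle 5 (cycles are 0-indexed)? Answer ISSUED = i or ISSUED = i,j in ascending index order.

  cy0 -> i0 (and.ALU) RAW r4
  cy1 -> i1&i2 (ld.MEM+add.ALU) dual
  cy2 -> i3&i4 (xor.ALU+xor.ALU) dual
  cy3 -> i5 (sub.ALU) RAW r3
  cy4 -> i6&i7 (blt.BR+add.ALU) dual
  cy5 -> i8 (ld.MEM) no-port MEM/MEM
  cy6 -> i9 (ld.MEM) WAW r2
  cy7 -> i10&i11 (sll.ALU+sub.ALU) dual
  cy8 -> i12 (sub.ALU) tail

ISSUED = 8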